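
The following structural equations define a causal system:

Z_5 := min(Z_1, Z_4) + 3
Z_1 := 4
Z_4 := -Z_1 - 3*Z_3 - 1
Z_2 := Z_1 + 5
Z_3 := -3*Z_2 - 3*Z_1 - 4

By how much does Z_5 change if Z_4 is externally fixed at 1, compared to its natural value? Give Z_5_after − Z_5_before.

-3

Intervening sets Z_4 = 1 and removes its equation (Z_4 := -Z_1 - 3*Z_3 - 1).
Z_5 = min(Z_1, Z_4) + 3  [with Z_1=4, Z_4=1]  = 4
Without intervention: Z_2 = Z_1 + 5  [with Z_1=4]  = 9; Z_3 = -3*Z_2 - 3*Z_1 - 4  [with Z_2=9, Z_1=4]  = -43; Z_4 = -Z_1 - 3*Z_3 - 1  [with Z_1=4, Z_3=-43]  = 124; Z_5 = min(Z_1, Z_4) + 3  [with Z_1=4, Z_4=124]  = 7.
Change = 4 − 7 = -3.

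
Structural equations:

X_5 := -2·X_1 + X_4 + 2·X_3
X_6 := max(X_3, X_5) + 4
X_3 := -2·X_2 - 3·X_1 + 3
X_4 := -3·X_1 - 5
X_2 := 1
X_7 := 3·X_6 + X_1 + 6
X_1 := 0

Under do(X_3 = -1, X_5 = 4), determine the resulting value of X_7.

30

Under do(X_3 = -1, X_5 = 4), each intervened variable's structural equation is replaced by its fixed value.
X_6 = max(X_3, X_5) + 4  [with X_3=-1, X_5=4]  = 8
X_7 = 3·X_6 + X_1 + 6  [with X_6=8, X_1=0]  = 30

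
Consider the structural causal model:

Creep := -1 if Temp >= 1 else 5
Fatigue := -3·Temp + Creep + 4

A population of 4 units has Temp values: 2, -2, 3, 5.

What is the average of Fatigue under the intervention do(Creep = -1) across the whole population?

Every unit gets Creep=-1 under the intervention. Fatigue values become -3, 9, -6, -12; E[Fatigue|do(Creep=-1)] = -3.

-3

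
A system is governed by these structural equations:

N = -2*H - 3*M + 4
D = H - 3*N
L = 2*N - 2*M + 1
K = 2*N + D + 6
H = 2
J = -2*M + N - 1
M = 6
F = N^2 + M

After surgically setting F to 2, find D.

The intervention breaks the incoming arrows to F: F = N^2 + M no longer applies, and F = 2.
Since D is not a descendant of the intervened variable, it is unaffected.
N = -2*H - 3*M + 4  [with H=2, M=6]  = -18
D = H - 3*N  [with H=2, N=-18]  = 56

56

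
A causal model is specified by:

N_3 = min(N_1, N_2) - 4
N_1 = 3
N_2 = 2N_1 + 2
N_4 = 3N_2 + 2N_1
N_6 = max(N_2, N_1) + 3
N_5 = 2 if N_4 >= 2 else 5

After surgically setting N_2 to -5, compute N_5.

do(N_2=-5) replaces the equation N_2 = 2N_1 + 2 with the constant N_2 = -5.
N_4 = 3N_2 + 2N_1  [with N_2=-5, N_1=3]  = -9
N_5 = 2 if N_4 >= 2 else 5  [with N_4=-9]  = 5

5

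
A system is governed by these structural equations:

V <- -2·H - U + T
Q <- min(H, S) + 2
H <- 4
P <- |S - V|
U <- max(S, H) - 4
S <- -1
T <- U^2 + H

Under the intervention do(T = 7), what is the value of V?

Intervening sets T = 7 and removes its equation (T <- U^2 + H).
U = max(S, H) - 4  [with S=-1, H=4]  = 0
V = -2·H - U + T  [with H=4, U=0, T=7]  = -1

-1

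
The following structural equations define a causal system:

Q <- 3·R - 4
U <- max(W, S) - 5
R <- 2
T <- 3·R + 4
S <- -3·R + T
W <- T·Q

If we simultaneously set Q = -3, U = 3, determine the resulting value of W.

-30

The joint intervention fixes Q = -3, U = 3, removing each variable's own equation.
T = 3·R + 4  [with R=2]  = 10
W = T·Q  [with T=10, Q=-3]  = -30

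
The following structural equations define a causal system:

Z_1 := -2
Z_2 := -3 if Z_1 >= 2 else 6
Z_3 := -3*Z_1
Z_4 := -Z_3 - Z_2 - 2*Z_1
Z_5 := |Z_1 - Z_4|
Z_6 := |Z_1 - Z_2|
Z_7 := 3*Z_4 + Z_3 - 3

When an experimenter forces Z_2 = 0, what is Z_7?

Under do(Z_2=0), the mechanism Z_2 := -3 if Z_1 >= 2 else 6 is discarded; Z_2 is fixed at 0.
Z_3 = -3*Z_1  [with Z_1=-2]  = 6
Z_4 = -Z_3 - Z_2 - 2*Z_1  [with Z_3=6, Z_2=0, Z_1=-2]  = -2
Z_7 = 3*Z_4 + Z_3 - 3  [with Z_4=-2, Z_3=6]  = -3

-3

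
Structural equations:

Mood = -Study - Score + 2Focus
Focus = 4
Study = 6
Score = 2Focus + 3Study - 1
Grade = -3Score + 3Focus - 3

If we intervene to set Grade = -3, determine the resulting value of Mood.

The intervention breaks the incoming arrows to Grade: Grade = -3Score + 3Focus - 3 no longer applies, and Grade = -3.
Since Mood is not a descendant of the intervened variable, it is unaffected.
Score = 2Focus + 3Study - 1  [with Focus=4, Study=6]  = 25
Mood = -Study - Score + 2Focus  [with Study=6, Score=25, Focus=4]  = -23

-23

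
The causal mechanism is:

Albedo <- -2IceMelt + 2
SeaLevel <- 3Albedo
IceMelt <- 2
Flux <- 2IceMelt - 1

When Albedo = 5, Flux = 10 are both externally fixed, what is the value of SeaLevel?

The joint intervention fixes Albedo = 5, Flux = 10, removing each variable's own equation.
SeaLevel = 3Albedo  [with Albedo=5]  = 15

15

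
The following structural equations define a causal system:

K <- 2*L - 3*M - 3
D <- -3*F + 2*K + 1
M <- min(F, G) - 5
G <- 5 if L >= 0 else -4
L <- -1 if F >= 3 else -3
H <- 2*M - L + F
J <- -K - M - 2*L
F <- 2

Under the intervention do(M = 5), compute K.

Under do(M=5), the mechanism M <- min(F, G) - 5 is discarded; M is fixed at 5.
L = -1 if F >= 3 else -3  [with F=2]  = -3
K = 2*L - 3*M - 3  [with L=-3, M=5]  = -24

-24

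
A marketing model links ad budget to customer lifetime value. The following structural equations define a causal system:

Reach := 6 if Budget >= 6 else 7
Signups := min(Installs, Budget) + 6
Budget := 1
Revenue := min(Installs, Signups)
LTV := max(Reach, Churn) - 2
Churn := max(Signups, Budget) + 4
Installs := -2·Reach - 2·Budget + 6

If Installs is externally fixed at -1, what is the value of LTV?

The intervention breaks the incoming arrows to Installs: Installs := -2·Reach - 2·Budget + 6 no longer applies, and Installs = -1.
Reach = 6 if Budget >= 6 else 7  [with Budget=1]  = 7
Signups = min(Installs, Budget) + 6  [with Installs=-1, Budget=1]  = 5
Churn = max(Signups, Budget) + 4  [with Signups=5, Budget=1]  = 9
LTV = max(Reach, Churn) - 2  [with Reach=7, Churn=9]  = 7

7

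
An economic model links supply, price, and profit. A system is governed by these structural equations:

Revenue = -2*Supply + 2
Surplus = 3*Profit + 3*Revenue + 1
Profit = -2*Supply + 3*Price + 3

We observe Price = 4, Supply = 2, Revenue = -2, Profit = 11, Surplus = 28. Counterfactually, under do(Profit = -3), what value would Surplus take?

-14

Intervening sets Profit = -3 and removes its equation (Profit = -2*Supply + 3*Price + 3).
Revenue = -2*Supply + 2  [with Supply=2]  = -2
Surplus = 3*Profit + 3*Revenue + 1  [with Profit=-3, Revenue=-2]  = -14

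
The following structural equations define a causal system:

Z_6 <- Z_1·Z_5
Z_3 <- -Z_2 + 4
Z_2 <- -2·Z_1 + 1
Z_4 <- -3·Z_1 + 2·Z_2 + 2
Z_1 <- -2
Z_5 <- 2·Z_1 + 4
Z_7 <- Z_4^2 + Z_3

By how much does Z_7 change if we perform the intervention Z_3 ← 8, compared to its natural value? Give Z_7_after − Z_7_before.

9

The intervention breaks the incoming arrows to Z_3: Z_3 <- -Z_2 + 4 no longer applies, and Z_3 = 8.
Z_2 = -2·Z_1 + 1  [with Z_1=-2]  = 5
Z_4 = -3·Z_1 + 2·Z_2 + 2  [with Z_1=-2, Z_2=5]  = 18
Z_7 = Z_4^2 + Z_3  [with Z_4=18, Z_3=8]  = 332
Without intervention: Z_2 = -2·Z_1 + 1  [with Z_1=-2]  = 5; Z_3 = -Z_2 + 4  [with Z_2=5]  = -1; Z_4 = -3·Z_1 + 2·Z_2 + 2  [with Z_1=-2, Z_2=5]  = 18; Z_7 = Z_4^2 + Z_3  [with Z_4=18, Z_3=-1]  = 323.
Change = 332 − 323 = 9.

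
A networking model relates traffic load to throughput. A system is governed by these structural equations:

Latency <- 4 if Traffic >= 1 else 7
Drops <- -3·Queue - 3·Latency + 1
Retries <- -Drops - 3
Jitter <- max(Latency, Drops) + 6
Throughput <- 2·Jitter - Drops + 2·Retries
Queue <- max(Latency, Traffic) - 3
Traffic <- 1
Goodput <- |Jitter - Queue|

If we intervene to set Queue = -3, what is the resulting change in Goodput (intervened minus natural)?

The intervention breaks the incoming arrows to Queue: Queue <- max(Latency, Traffic) - 3 no longer applies, and Queue = -3.
Latency = 4 if Traffic >= 1 else 7  [with Traffic=1]  = 4
Drops = -3·Queue - 3·Latency + 1  [with Queue=-3, Latency=4]  = -2
Jitter = max(Latency, Drops) + 6  [with Latency=4, Drops=-2]  = 10
Goodput = |Jitter - Queue|  [with Jitter=10, Queue=-3]  = 13
Without intervention: Latency = 4 if Traffic >= 1 else 7  [with Traffic=1]  = 4; Queue = max(Latency, Traffic) - 3  [with Latency=4, Traffic=1]  = 1; Drops = -3·Queue - 3·Latency + 1  [with Queue=1, Latency=4]  = -14; Jitter = max(Latency, Drops) + 6  [with Latency=4, Drops=-14]  = 10; Goodput = |Jitter - Queue|  [with Jitter=10, Queue=1]  = 9.
Change = 13 − 9 = 4.

4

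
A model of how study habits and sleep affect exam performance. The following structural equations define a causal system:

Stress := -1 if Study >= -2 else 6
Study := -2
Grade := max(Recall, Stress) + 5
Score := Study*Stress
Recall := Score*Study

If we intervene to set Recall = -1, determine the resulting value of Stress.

-1

The intervention breaks the incoming arrows to Recall: Recall := Score*Study no longer applies, and Recall = -1.
Since Stress is not a descendant of the intervened variable, it is unaffected.
Stress = -1 if Study >= -2 else 6  [with Study=-2]  = -1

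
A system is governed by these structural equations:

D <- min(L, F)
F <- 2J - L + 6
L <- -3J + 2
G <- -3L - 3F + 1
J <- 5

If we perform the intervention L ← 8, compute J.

5

Under do(L=8), the mechanism L <- -3J + 2 is discarded; L is fixed at 8.
J is not downstream of the intervention, so its value is determined by the original equations.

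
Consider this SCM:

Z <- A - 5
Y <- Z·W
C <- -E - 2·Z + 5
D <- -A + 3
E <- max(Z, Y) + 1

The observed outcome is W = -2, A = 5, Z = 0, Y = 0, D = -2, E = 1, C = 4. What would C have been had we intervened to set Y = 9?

The intervention breaks the incoming arrows to Y: Y <- Z·W no longer applies, and Y = 9.
Z = A - 5  [with A=5]  = 0
E = max(Z, Y) + 1  [with Z=0, Y=9]  = 10
C = -E - 2·Z + 5  [with E=10, Z=0]  = -5

-5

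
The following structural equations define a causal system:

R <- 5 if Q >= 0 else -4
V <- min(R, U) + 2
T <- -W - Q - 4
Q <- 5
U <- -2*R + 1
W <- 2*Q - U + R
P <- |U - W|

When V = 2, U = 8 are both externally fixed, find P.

1

Setting V = 2, U = 8 by intervention discards those variables' equations.
R = 5 if Q >= 0 else -4  [with Q=5]  = 5
W = 2*Q - U + R  [with Q=5, U=8, R=5]  = 7
P = |U - W|  [with U=8, W=7]  = 1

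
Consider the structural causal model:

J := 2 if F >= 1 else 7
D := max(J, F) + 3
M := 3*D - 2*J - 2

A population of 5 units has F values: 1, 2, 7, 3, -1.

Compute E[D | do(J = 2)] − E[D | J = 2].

-0.3

do(J=2) breaks J's dependence on F. With J=2 fixed, D across the units is 5, 5, 10, 6, 5, mean 6.2.
E[D|J=2] averages over only the 4 units with J=2 (F = 1, 2, 7, 3): D = 5, 5, 10, 6, mean 6.5.
Difference = 6.2 − 6.5 = -0.3.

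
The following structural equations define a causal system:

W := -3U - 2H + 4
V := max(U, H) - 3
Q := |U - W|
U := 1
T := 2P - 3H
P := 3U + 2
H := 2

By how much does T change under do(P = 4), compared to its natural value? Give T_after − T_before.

-2

The intervention breaks the incoming arrows to P: P := 3U + 2 no longer applies, and P = 4.
T = 2P - 3H  [with P=4, H=2]  = 2
Without intervention: P = 3U + 2  [with U=1]  = 5; T = 2P - 3H  [with P=5, H=2]  = 4.
Change = 2 − 4 = -2.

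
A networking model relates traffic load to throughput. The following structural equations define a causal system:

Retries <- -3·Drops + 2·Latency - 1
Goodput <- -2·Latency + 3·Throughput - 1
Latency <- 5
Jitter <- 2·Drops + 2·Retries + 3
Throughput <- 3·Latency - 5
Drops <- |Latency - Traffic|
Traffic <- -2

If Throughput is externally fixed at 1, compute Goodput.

-8

Intervening sets Throughput = 1 and removes its equation (Throughput <- 3·Latency - 5).
Goodput = -2·Latency + 3·Throughput - 1  [with Latency=5, Throughput=1]  = -8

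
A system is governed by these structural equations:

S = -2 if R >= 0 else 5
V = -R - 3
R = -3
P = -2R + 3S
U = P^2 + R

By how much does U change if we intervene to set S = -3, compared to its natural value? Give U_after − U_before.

-432

Under do(S=-3), the mechanism S = -2 if R >= 0 else 5 is discarded; S is fixed at -3.
P = -2R + 3S  [with R=-3, S=-3]  = -3
U = P^2 + R  [with P=-3, R=-3]  = 6
Without intervention: S = -2 if R >= 0 else 5  [with R=-3]  = 5; P = -2R + 3S  [with R=-3, S=5]  = 21; U = P^2 + R  [with P=21, R=-3]  = 438.
Change = 6 − 438 = -432.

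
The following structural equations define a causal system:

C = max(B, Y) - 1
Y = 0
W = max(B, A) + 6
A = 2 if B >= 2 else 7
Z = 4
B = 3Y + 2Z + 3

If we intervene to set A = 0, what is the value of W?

Intervening sets A = 0 and removes its equation (A = 2 if B >= 2 else 7).
B = 3Y + 2Z + 3  [with Y=0, Z=4]  = 11
W = max(B, A) + 6  [with B=11, A=0]  = 17

17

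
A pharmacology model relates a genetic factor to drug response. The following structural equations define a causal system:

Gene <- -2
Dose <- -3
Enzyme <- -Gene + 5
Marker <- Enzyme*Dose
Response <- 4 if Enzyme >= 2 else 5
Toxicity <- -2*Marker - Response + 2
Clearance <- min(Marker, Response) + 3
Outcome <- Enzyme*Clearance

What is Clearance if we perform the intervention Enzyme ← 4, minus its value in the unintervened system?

9

The intervention breaks the incoming arrows to Enzyme: Enzyme <- -Gene + 5 no longer applies, and Enzyme = 4.
Marker = Enzyme*Dose  [with Enzyme=4, Dose=-3]  = -12
Response = 4 if Enzyme >= 2 else 5  [with Enzyme=4]  = 4
Clearance = min(Marker, Response) + 3  [with Marker=-12, Response=4]  = -9
Without intervention: Enzyme = -Gene + 5  [with Gene=-2]  = 7; Marker = Enzyme*Dose  [with Enzyme=7, Dose=-3]  = -21; Response = 4 if Enzyme >= 2 else 5  [with Enzyme=7]  = 4; Clearance = min(Marker, Response) + 3  [with Marker=-21, Response=4]  = -18.
Change = -9 − (-18) = 9.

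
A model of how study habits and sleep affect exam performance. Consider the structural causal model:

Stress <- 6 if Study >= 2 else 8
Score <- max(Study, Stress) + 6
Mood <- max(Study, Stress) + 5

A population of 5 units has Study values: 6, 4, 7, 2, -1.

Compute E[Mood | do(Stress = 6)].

11.2

Every unit gets Stress=6 under the intervention. Mood values become 11, 11, 12, 11, 11; E[Mood|do(Stress=6)] = 11.2.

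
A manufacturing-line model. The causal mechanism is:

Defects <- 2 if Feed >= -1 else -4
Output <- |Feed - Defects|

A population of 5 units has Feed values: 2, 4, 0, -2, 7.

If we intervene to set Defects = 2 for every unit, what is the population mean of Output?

do(Defects=2) breaks Defects's dependence on Feed. With Defects=2 fixed, Output across the units is 0, 2, 2, 4, 5, mean 2.6.

2.6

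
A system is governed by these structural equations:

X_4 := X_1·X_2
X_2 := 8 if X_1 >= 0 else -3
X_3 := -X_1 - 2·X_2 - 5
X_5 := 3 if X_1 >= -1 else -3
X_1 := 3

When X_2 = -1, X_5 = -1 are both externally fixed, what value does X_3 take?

-6

Under do(X_2 = -1, X_5 = -1), each intervened variable's structural equation is replaced by its fixed value.
X_3 = -X_1 - 2·X_2 - 5  [with X_1=3, X_2=-1]  = -6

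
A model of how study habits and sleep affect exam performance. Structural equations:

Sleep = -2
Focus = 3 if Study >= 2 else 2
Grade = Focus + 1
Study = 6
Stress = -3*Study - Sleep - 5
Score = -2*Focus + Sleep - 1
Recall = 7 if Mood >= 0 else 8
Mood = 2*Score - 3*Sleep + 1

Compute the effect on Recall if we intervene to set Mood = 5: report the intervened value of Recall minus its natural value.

-1

Intervening sets Mood = 5 and removes its equation (Mood = 2*Score - 3*Sleep + 1).
Recall = 7 if Mood >= 0 else 8  [with Mood=5]  = 7
Without intervention: Focus = 3 if Study >= 2 else 2  [with Study=6]  = 3; Score = -2*Focus + Sleep - 1  [with Focus=3, Sleep=-2]  = -9; Mood = 2*Score - 3*Sleep + 1  [with Score=-9, Sleep=-2]  = -11; Recall = 7 if Mood >= 0 else 8  [with Mood=-11]  = 8.
Change = 7 − 8 = -1.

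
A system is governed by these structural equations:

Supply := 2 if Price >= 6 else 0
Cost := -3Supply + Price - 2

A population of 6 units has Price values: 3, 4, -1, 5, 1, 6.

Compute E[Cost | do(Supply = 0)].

1

do(Supply=0) breaks Supply's dependence on Price. With Supply=0 fixed, Cost across the units is 1, 2, -3, 3, -1, 4, mean 1.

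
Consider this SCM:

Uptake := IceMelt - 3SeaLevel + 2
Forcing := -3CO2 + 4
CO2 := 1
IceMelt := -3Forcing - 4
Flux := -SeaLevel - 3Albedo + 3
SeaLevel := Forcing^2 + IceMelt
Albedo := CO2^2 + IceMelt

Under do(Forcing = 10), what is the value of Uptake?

Under do(Forcing=10), the mechanism Forcing := -3CO2 + 4 is discarded; Forcing is fixed at 10.
IceMelt = -3Forcing - 4  [with Forcing=10]  = -34
SeaLevel = Forcing^2 + IceMelt  [with Forcing=10, IceMelt=-34]  = 66
Uptake = IceMelt - 3SeaLevel + 2  [with IceMelt=-34, SeaLevel=66]  = -230

-230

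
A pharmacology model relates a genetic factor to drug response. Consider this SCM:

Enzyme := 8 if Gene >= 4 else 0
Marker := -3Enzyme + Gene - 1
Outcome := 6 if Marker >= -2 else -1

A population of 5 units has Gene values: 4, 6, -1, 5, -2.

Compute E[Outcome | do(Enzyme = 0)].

4.6

do(Enzyme=0) breaks Enzyme's dependence on Gene. With Enzyme=0 fixed, Outcome across the units is 6, 6, 6, 6, -1, mean 4.6.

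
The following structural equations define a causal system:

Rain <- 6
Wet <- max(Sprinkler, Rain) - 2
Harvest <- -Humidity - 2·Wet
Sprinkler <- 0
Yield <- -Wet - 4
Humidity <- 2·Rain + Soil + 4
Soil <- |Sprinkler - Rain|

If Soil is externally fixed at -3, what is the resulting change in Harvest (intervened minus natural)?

9

The intervention breaks the incoming arrows to Soil: Soil <- |Sprinkler - Rain| no longer applies, and Soil = -3.
Wet = max(Sprinkler, Rain) - 2  [with Sprinkler=0, Rain=6]  = 4
Humidity = 2·Rain + Soil + 4  [with Rain=6, Soil=-3]  = 13
Harvest = -Humidity - 2·Wet  [with Humidity=13, Wet=4]  = -21
Without intervention: Soil = |Sprinkler - Rain|  [with Sprinkler=0, Rain=6]  = 6; Wet = max(Sprinkler, Rain) - 2  [with Sprinkler=0, Rain=6]  = 4; Humidity = 2·Rain + Soil + 4  [with Rain=6, Soil=6]  = 22; Harvest = -Humidity - 2·Wet  [with Humidity=22, Wet=4]  = -30.
Change = -21 − (-30) = 9.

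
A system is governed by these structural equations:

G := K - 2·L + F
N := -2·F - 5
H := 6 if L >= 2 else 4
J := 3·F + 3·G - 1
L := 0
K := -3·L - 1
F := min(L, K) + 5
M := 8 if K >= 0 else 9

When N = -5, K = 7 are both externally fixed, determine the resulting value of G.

12

Under do(N = -5, K = 7), each intervened variable's structural equation is replaced by its fixed value.
F = min(L, K) + 5  [with L=0, K=7]  = 5
G = K - 2·L + F  [with K=7, L=0, F=5]  = 12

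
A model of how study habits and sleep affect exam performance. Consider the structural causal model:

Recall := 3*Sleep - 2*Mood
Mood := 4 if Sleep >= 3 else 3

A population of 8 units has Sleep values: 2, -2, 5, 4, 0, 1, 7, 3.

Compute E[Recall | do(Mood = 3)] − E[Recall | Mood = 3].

6.75

do(Mood=3) breaks Mood's dependence on Sleep. With Mood=3 fixed, Recall across the units is 0, -12, 9, 6, -6, -3, 15, 3, mean 1.5.
Observing Mood=3 restricts to units where Mood's equation naturally yields 3: Sleep ∈ {2, -2, 0, 1}. In that subpopulation Recall = 0, -12, -6, -3, mean -5.25.
Difference = 1.5 − (-5.25) = 6.75.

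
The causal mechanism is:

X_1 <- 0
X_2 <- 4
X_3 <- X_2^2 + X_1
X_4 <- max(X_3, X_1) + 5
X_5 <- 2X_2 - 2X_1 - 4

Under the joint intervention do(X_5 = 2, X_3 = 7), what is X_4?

Under do(X_5 = 2, X_3 = 7), each intervened variable's structural equation is replaced by its fixed value.
X_4 = max(X_3, X_1) + 5  [with X_3=7, X_1=0]  = 12

12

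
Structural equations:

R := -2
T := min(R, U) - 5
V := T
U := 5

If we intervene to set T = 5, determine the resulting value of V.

5

The intervention breaks the incoming arrows to T: T := min(R, U) - 5 no longer applies, and T = 5.
V = T  [with T=5]  = 5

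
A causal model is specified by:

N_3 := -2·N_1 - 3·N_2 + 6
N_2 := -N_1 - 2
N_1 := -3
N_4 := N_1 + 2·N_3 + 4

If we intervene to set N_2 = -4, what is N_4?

Under do(N_2=-4), the mechanism N_2 := -N_1 - 2 is discarded; N_2 is fixed at -4.
N_3 = -2·N_1 - 3·N_2 + 6  [with N_1=-3, N_2=-4]  = 24
N_4 = N_1 + 2·N_3 + 4  [with N_1=-3, N_3=24]  = 49

49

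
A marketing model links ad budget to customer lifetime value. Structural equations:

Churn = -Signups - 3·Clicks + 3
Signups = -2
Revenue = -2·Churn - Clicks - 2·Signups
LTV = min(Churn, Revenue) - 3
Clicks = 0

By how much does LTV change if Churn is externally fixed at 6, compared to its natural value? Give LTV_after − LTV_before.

do(Churn=6) replaces the equation Churn = -Signups - 3·Clicks + 3 with the constant Churn = 6.
Revenue = -2·Churn - Clicks - 2·Signups  [with Churn=6, Clicks=0, Signups=-2]  = -8
LTV = min(Churn, Revenue) - 3  [with Churn=6, Revenue=-8]  = -11
Without intervention: Churn = -Signups - 3·Clicks + 3  [with Signups=-2, Clicks=0]  = 5; Revenue = -2·Churn - Clicks - 2·Signups  [with Churn=5, Clicks=0, Signups=-2]  = -6; LTV = min(Churn, Revenue) - 3  [with Churn=5, Revenue=-6]  = -9.
Change = -11 − (-9) = -2.

-2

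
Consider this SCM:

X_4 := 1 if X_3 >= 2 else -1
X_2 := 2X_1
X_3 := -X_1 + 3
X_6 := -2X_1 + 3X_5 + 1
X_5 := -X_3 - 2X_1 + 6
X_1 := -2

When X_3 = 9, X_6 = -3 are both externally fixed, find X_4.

1

Setting X_3 = 9, X_6 = -3 by intervention discards those variables' equations.
X_4 = 1 if X_3 >= 2 else -1  [with X_3=9]  = 1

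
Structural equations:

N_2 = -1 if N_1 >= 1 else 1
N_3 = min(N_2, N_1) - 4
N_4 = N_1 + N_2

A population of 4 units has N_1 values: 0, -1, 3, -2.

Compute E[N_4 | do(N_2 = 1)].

1

Every unit gets N_2=1 under the intervention. N_4 values become 1, 0, 4, -1; E[N_4|do(N_2=1)] = 1.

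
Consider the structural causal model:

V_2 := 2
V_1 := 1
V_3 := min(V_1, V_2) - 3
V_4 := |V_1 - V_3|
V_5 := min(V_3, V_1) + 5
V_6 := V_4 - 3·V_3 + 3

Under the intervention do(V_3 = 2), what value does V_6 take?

The intervention breaks the incoming arrows to V_3: V_3 := min(V_1, V_2) - 3 no longer applies, and V_3 = 2.
V_4 = |V_1 - V_3|  [with V_1=1, V_3=2]  = 1
V_6 = V_4 - 3·V_3 + 3  [with V_4=1, V_3=2]  = -2

-2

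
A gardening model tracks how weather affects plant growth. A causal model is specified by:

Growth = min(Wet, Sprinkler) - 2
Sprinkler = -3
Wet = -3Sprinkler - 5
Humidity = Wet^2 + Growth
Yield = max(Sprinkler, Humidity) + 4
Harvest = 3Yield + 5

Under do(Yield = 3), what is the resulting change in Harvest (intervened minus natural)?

-36

The intervention breaks the incoming arrows to Yield: Yield = max(Sprinkler, Humidity) + 4 no longer applies, and Yield = 3.
Harvest = 3Yield + 5  [with Yield=3]  = 14
Without intervention: Wet = -3Sprinkler - 5  [with Sprinkler=-3]  = 4; Growth = min(Wet, Sprinkler) - 2  [with Wet=4, Sprinkler=-3]  = -5; Humidity = Wet^2 + Growth  [with Wet=4, Growth=-5]  = 11; Yield = max(Sprinkler, Humidity) + 4  [with Sprinkler=-3, Humidity=11]  = 15; Harvest = 3Yield + 5  [with Yield=15]  = 50.
Change = 14 − 50 = -36.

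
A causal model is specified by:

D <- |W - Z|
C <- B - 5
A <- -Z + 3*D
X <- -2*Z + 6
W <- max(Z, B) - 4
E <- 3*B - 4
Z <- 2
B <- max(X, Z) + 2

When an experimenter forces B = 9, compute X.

Under do(B=9), the mechanism B <- max(X, Z) + 2 is discarded; B is fixed at 9.
Since X is not a descendant of the intervened variable, it is unaffected.
X = -2*Z + 6  [with Z=2]  = 2

2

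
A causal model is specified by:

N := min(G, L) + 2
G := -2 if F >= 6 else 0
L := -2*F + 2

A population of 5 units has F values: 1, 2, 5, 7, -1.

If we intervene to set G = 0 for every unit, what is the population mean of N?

-2.4

Under do(G=0), G's equation is replaced by G=0 for every unit. Per-unit N: 2, 0, -6, -10, 2. Mean = -2.4.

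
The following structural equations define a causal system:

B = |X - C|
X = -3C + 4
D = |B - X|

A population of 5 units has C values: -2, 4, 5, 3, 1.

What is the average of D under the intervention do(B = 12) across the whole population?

14.6

do(B=12) breaks B's dependence on C. With B=12 fixed, D across the units is 2, 20, 23, 17, 11, mean 14.6.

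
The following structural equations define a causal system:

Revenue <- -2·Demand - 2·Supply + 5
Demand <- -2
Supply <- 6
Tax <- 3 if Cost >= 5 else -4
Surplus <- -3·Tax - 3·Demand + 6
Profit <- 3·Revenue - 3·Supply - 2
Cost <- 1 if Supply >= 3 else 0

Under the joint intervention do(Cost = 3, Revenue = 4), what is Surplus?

24

Under do(Cost = 3, Revenue = 4), each intervened variable's structural equation is replaced by its fixed value.
Tax = 3 if Cost >= 5 else -4  [with Cost=3]  = -4
Surplus = -3·Tax - 3·Demand + 6  [with Tax=-4, Demand=-2]  = 24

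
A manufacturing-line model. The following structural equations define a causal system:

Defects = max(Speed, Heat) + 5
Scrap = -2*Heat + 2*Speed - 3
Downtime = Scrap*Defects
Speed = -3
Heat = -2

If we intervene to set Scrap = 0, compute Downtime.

0

Intervening sets Scrap = 0 and removes its equation (Scrap = -2*Heat + 2*Speed - 3).
Defects = max(Speed, Heat) + 5  [with Speed=-3, Heat=-2]  = 3
Downtime = Scrap*Defects  [with Scrap=0, Defects=3]  = 0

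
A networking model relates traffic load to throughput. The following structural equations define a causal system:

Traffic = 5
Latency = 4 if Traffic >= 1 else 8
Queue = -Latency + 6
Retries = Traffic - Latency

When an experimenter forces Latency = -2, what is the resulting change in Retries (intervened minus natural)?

Under do(Latency=-2), the mechanism Latency = 4 if Traffic >= 1 else 8 is discarded; Latency is fixed at -2.
Retries = Traffic - Latency  [with Traffic=5, Latency=-2]  = 7
Without intervention: Latency = 4 if Traffic >= 1 else 8  [with Traffic=5]  = 4; Retries = Traffic - Latency  [with Traffic=5, Latency=4]  = 1.
Change = 7 − 1 = 6.

6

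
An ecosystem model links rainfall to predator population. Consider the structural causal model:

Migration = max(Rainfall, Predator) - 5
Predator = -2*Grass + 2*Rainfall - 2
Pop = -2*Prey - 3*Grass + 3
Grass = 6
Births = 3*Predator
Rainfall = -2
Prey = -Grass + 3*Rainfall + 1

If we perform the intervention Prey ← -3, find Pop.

-9

The intervention breaks the incoming arrows to Prey: Prey = -Grass + 3*Rainfall + 1 no longer applies, and Prey = -3.
Pop = -2*Prey - 3*Grass + 3  [with Prey=-3, Grass=6]  = -9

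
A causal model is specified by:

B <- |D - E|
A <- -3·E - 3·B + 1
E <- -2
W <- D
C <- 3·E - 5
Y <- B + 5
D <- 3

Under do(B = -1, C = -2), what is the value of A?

Setting B = -1, C = -2 by intervention discards those variables' equations.
A = -3·E - 3·B + 1  [with E=-2, B=-1]  = 10

10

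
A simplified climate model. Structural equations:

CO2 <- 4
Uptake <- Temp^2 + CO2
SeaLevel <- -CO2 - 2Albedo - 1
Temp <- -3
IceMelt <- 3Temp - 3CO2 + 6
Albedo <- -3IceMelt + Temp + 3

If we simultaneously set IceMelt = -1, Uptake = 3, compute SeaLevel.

The joint intervention fixes IceMelt = -1, Uptake = 3, removing each variable's own equation.
Albedo = -3IceMelt + Temp + 3  [with IceMelt=-1, Temp=-3]  = 3
SeaLevel = -CO2 - 2Albedo - 1  [with CO2=4, Albedo=3]  = -11

-11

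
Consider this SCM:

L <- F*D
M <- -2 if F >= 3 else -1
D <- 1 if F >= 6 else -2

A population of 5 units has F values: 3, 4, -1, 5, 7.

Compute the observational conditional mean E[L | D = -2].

-5.5

Conditioning on D=-2 selects the 4 unit(s) with F ∈ {3, 4, -1, 5}. Their L values: -6, -8, 2, -10. Mean = -5.5.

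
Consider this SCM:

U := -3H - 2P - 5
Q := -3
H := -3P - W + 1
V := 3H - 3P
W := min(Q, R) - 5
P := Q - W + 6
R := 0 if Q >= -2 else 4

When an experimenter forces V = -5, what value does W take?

-8

do(V=-5) replaces the equation V := 3H - 3P with the constant V = -5.
W is not downstream of the intervention, so its value is determined by the original equations.
R = 0 if Q >= -2 else 4  [with Q=-3]  = 4
W = min(Q, R) - 5  [with Q=-3, R=4]  = -8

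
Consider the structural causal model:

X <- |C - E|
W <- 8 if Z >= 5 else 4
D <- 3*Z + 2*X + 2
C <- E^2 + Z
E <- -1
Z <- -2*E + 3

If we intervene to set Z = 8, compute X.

10

do(Z=8) replaces the equation Z <- -2*E + 3 with the constant Z = 8.
C = E^2 + Z  [with E=-1, Z=8]  = 9
X = |C - E|  [with C=9, E=-1]  = 10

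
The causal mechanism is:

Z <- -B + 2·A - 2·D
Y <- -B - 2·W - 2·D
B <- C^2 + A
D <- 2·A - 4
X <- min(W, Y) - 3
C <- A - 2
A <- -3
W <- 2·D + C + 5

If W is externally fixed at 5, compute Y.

-12

The intervention breaks the incoming arrows to W: W <- 2·D + C + 5 no longer applies, and W = 5.
C = A - 2  [with A=-3]  = -5
B = C^2 + A  [with C=-5, A=-3]  = 22
D = 2·A - 4  [with A=-3]  = -10
Y = -B - 2·W - 2·D  [with B=22, W=5, D=-10]  = -12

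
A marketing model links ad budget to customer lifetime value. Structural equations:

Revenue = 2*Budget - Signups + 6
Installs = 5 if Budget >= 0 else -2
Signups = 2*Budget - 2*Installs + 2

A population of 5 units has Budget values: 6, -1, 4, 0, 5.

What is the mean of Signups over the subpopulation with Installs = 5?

-0.5

E[Signups|Installs=5] averages over only the 4 units with Installs=5 (Budget = 6, 4, 0, 5): Signups = 4, 0, -8, 2, mean -0.5.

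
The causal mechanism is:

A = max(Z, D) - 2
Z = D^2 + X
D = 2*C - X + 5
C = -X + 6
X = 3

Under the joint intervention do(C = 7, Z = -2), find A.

Setting C = 7, Z = -2 by intervention discards those variables' equations.
D = 2*C - X + 5  [with C=7, X=3]  = 16
A = max(Z, D) - 2  [with Z=-2, D=16]  = 14

14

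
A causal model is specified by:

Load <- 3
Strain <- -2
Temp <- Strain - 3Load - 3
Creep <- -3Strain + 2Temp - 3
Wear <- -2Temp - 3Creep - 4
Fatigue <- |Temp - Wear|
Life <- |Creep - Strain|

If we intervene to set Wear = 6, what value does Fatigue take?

The intervention breaks the incoming arrows to Wear: Wear <- -2Temp - 3Creep - 4 no longer applies, and Wear = 6.
Temp = Strain - 3Load - 3  [with Strain=-2, Load=3]  = -14
Fatigue = |Temp - Wear|  [with Temp=-14, Wear=6]  = 20

20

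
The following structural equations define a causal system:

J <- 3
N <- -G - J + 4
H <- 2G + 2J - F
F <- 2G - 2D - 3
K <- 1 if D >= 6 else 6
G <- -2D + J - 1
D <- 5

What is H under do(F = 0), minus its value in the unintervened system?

-29

Intervening sets F = 0 and removes its equation (F <- 2G - 2D - 3).
G = -2D + J - 1  [with D=5, J=3]  = -8
H = 2G + 2J - F  [with G=-8, J=3, F=0]  = -10
Without intervention: G = -2D + J - 1  [with D=5, J=3]  = -8; F = 2G - 2D - 3  [with G=-8, D=5]  = -29; H = 2G + 2J - F  [with G=-8, J=3, F=-29]  = 19.
Change = -10 − 19 = -29.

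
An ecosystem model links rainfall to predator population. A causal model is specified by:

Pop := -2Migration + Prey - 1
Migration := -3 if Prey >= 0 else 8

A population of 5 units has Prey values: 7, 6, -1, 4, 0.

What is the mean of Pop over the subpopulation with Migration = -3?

E[Pop|Migration=-3] averages over only the 4 units with Migration=-3 (Prey = 7, 6, 4, 0): Pop = 12, 11, 9, 5, mean 9.25.

9.25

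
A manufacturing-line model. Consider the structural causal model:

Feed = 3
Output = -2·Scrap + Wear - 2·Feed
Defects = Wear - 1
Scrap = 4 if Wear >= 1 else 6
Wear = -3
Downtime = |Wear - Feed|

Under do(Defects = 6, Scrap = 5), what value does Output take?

-19

Setting Defects = 6, Scrap = 5 by intervention discards those variables' equations.
Output = -2·Scrap + Wear - 2·Feed  [with Scrap=5, Wear=-3, Feed=3]  = -19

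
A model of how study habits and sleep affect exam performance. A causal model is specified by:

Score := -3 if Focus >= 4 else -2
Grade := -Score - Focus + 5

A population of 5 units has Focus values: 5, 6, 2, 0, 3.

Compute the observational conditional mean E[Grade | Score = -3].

2.5

Observing Score=-3 restricts to units where Score's equation naturally yields -3: Focus ∈ {5, 6}. In that subpopulation Grade = 3, 2, mean 2.5.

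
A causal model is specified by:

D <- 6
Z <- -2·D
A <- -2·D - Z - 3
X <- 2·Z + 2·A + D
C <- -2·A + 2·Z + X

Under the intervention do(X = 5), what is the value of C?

-13

Intervening sets X = 5 and removes its equation (X <- 2·Z + 2·A + D).
Z = -2·D  [with D=6]  = -12
A = -2·D - Z - 3  [with D=6, Z=-12]  = -3
C = -2·A + 2·Z + X  [with A=-3, Z=-12, X=5]  = -13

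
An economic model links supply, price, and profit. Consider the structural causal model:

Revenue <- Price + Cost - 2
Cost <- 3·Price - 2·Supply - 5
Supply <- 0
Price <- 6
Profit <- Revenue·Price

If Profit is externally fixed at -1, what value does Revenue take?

The intervention breaks the incoming arrows to Profit: Profit <- Revenue·Price no longer applies, and Profit = -1.
Since Revenue is not a descendant of the intervened variable, it is unaffected.
Cost = 3·Price - 2·Supply - 5  [with Price=6, Supply=0]  = 13
Revenue = Price + Cost - 2  [with Price=6, Cost=13]  = 17

17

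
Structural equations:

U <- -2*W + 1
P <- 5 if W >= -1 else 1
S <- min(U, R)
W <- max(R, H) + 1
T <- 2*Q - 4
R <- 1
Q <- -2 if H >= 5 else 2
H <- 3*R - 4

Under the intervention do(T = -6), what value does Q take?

2

do(T=-6) replaces the equation T <- 2*Q - 4 with the constant T = -6.
Since Q is not a descendant of the intervened variable, it is unaffected.
H = 3*R - 4  [with R=1]  = -1
Q = -2 if H >= 5 else 2  [with H=-1]  = 2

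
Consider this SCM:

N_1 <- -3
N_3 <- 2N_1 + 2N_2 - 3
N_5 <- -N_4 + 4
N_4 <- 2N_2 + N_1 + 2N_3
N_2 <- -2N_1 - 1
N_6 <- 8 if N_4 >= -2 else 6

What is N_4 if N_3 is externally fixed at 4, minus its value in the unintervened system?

The intervention breaks the incoming arrows to N_3: N_3 <- 2N_1 + 2N_2 - 3 no longer applies, and N_3 = 4.
N_2 = -2N_1 - 1  [with N_1=-3]  = 5
N_4 = 2N_2 + N_1 + 2N_3  [with N_2=5, N_1=-3, N_3=4]  = 15
Without intervention: N_2 = -2N_1 - 1  [with N_1=-3]  = 5; N_3 = 2N_1 + 2N_2 - 3  [with N_1=-3, N_2=5]  = 1; N_4 = 2N_2 + N_1 + 2N_3  [with N_2=5, N_1=-3, N_3=1]  = 9.
Change = 15 − 9 = 6.

6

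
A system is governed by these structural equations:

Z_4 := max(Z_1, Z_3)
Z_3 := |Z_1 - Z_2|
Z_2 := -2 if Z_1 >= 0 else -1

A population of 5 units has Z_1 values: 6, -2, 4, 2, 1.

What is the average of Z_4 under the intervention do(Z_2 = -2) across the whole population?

4.2

Under do(Z_2=-2), Z_2's equation is replaced by Z_2=-2 for every unit. Per-unit Z_4: 8, 0, 6, 4, 3. Mean = 4.2.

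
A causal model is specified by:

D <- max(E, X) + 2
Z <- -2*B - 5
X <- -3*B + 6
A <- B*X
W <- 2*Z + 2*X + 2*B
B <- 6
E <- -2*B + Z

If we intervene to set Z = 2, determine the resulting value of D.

Under do(Z=2), the mechanism Z <- -2*B - 5 is discarded; Z is fixed at 2.
X = -3*B + 6  [with B=6]  = -12
E = -2*B + Z  [with B=6, Z=2]  = -10
D = max(E, X) + 2  [with E=-10, X=-12]  = -8

-8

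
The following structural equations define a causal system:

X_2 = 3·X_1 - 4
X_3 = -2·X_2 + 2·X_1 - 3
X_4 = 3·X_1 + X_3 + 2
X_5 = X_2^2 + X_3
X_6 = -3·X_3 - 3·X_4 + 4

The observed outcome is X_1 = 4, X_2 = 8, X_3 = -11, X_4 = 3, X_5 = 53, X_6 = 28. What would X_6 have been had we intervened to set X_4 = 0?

37

Under do(X_4=0), the mechanism X_4 = 3·X_1 + X_3 + 2 is discarded; X_4 is fixed at 0.
X_2 = 3·X_1 - 4  [with X_1=4]  = 8
X_3 = -2·X_2 + 2·X_1 - 3  [with X_2=8, X_1=4]  = -11
X_6 = -3·X_3 - 3·X_4 + 4  [with X_3=-11, X_4=0]  = 37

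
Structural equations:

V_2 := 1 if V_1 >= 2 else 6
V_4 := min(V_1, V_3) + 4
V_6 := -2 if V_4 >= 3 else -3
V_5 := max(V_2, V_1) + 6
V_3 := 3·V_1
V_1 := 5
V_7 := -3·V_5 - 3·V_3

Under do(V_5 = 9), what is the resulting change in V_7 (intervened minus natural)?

6

Under do(V_5=9), the mechanism V_5 := max(V_2, V_1) + 6 is discarded; V_5 is fixed at 9.
V_3 = 3·V_1  [with V_1=5]  = 15
V_7 = -3·V_5 - 3·V_3  [with V_5=9, V_3=15]  = -72
Without intervention: V_2 = 1 if V_1 >= 2 else 6  [with V_1=5]  = 1; V_3 = 3·V_1  [with V_1=5]  = 15; V_5 = max(V_2, V_1) + 6  [with V_2=1, V_1=5]  = 11; V_7 = -3·V_5 - 3·V_3  [with V_5=11, V_3=15]  = -78.
Change = -72 − (-78) = 6.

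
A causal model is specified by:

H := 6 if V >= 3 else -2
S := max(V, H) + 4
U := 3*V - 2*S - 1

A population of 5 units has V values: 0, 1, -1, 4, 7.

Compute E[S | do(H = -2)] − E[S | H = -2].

2.2

Every unit gets H=-2 under the intervention. S values become 4, 5, 3, 8, 11; E[S|do(H=-2)] = 6.2.
Observing H=-2 restricts to units where H's equation naturally yields -2: V ∈ {0, 1, -1}. In that subpopulation S = 4, 5, 3, mean 4.
Difference = 6.2 − 4 = 2.2.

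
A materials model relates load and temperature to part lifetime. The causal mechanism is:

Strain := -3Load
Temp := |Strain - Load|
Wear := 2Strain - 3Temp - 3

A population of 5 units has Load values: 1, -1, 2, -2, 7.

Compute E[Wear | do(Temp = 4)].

The intervention sets Temp=4 in all 5 units regardless of Load. Recomputing Wear per unit gives -21, -9, -27, -3, -57; average -23.4.

-23.4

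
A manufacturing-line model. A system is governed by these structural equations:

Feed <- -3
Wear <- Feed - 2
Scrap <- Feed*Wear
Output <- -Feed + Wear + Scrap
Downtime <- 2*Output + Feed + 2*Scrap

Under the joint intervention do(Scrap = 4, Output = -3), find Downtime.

Setting Scrap = 4, Output = -3 by intervention discards those variables' equations.
Downtime = 2*Output + Feed + 2*Scrap  [with Output=-3, Feed=-3, Scrap=4]  = -1

-1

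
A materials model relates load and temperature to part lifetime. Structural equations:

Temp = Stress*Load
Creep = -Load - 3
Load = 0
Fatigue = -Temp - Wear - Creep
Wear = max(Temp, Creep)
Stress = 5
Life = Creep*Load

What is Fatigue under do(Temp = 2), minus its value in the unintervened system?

The intervention breaks the incoming arrows to Temp: Temp = Stress*Load no longer applies, and Temp = 2.
Creep = -Load - 3  [with Load=0]  = -3
Wear = max(Temp, Creep)  [with Temp=2, Creep=-3]  = 2
Fatigue = -Temp - Wear - Creep  [with Temp=2, Wear=2, Creep=-3]  = -1
Without intervention: Temp = Stress*Load  [with Stress=5, Load=0]  = 0; Creep = -Load - 3  [with Load=0]  = -3; Wear = max(Temp, Creep)  [with Temp=0, Creep=-3]  = 0; Fatigue = -Temp - Wear - Creep  [with Temp=0, Wear=0, Creep=-3]  = 3.
Change = -1 − 3 = -4.

-4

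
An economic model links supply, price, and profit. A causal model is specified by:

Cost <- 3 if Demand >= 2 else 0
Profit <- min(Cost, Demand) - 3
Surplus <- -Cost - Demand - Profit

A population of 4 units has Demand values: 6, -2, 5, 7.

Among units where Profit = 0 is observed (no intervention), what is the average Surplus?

-9

Observing Profit=0 restricts to units where Profit's equation naturally yields 0: Demand ∈ {6, 5, 7}. In that subpopulation Surplus = -9, -8, -10, mean -9.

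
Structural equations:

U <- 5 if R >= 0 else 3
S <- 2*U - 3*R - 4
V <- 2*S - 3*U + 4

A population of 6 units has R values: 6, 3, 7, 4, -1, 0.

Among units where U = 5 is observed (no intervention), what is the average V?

Observing U=5 restricts to units where U's equation naturally yields 5: R ∈ {6, 3, 7, 4, 0}. In that subpopulation V = -35, -17, -41, -23, 1, mean -23.

-23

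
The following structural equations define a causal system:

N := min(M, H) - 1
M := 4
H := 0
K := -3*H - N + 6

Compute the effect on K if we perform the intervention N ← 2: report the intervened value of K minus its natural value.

The intervention breaks the incoming arrows to N: N := min(M, H) - 1 no longer applies, and N = 2.
K = -3*H - N + 6  [with H=0, N=2]  = 4
Without intervention: N = min(M, H) - 1  [with M=4, H=0]  = -1; K = -3*H - N + 6  [with H=0, N=-1]  = 7.
Change = 4 − 7 = -3.

-3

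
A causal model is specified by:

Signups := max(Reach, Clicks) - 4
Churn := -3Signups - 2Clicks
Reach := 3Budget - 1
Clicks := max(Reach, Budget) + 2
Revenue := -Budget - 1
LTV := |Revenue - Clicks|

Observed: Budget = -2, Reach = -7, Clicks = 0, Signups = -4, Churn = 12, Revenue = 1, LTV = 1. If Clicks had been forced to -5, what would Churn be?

37

do(Clicks=-5) replaces the equation Clicks := max(Reach, Budget) + 2 with the constant Clicks = -5.
Reach = 3Budget - 1  [with Budget=-2]  = -7
Signups = max(Reach, Clicks) - 4  [with Reach=-7, Clicks=-5]  = -9
Churn = -3Signups - 2Clicks  [with Signups=-9, Clicks=-5]  = 37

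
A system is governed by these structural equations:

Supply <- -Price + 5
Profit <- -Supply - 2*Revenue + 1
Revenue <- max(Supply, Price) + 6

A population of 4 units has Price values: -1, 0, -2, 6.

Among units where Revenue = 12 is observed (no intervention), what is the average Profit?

-25.5

E[Profit|Revenue=12] averages over only the 2 units with Revenue=12 (Price = -1, 6): Profit = -29, -22, mean -25.5.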